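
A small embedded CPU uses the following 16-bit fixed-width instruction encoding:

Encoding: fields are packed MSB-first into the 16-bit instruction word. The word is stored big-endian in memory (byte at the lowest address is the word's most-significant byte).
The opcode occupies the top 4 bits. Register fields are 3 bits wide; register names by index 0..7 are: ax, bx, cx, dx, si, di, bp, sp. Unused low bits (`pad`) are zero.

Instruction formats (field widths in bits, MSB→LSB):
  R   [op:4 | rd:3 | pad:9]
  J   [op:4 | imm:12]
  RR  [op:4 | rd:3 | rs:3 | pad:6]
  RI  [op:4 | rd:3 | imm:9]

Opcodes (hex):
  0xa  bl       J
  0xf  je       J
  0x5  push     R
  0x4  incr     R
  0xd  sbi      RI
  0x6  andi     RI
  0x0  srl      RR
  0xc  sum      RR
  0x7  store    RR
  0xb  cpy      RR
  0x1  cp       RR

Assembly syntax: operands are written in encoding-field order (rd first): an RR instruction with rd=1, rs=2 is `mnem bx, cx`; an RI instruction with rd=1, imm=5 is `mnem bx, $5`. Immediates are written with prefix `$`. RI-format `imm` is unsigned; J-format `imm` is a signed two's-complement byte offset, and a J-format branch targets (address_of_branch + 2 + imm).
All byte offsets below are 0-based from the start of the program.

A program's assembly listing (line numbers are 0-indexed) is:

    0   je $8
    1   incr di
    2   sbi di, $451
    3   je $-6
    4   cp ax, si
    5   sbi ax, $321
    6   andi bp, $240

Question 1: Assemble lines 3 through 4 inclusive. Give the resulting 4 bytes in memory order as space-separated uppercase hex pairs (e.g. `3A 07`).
FF FA 11 00

L3: je op=0xf:4|imm=-6:12 ⇒ 0xfffa ⇒ big ff fa
L4: cp op=0x1:4|rd=0:3|rs=4:3|pad=0:6 ⇒ 0x1100 ⇒ big 11 00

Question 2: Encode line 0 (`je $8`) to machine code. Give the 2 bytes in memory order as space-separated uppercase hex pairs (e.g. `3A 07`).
line 0 (je): pack op=0xf:4|imm=8:12 = 0xf008; big→ f0 08

F0 08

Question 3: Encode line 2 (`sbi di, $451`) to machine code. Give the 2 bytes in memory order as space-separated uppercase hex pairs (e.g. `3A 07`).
DB C3

line 2 (sbi): pack op=0xd:4|rd=5:3|imm=451:9 = 0xdbc3; big→ db c3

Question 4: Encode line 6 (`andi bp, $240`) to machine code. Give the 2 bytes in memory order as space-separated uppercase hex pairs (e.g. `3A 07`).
6C F0

6. andi fields op=0x6:4|rd=6:3|imm=240:9 → word 6cf0h → 6c f0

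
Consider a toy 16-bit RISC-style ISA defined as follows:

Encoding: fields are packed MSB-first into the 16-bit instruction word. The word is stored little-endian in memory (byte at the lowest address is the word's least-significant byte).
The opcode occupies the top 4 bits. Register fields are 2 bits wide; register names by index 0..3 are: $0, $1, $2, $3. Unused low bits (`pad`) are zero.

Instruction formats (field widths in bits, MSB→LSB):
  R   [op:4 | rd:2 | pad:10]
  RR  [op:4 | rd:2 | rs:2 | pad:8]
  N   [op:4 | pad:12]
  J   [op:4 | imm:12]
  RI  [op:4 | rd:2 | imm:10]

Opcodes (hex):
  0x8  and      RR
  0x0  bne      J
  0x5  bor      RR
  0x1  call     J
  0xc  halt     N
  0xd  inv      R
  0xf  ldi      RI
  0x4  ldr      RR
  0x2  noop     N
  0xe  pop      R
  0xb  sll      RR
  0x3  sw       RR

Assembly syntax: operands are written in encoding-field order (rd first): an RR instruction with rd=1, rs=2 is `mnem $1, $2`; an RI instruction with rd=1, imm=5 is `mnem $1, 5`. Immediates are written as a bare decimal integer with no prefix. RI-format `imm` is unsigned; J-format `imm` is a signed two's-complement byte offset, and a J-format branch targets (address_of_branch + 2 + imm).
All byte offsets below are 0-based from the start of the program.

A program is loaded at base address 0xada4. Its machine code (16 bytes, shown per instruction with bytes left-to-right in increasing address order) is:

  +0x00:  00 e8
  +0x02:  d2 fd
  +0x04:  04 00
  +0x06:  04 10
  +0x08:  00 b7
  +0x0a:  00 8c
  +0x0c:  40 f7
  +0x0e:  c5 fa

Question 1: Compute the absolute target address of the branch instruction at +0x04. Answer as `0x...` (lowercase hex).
off 0x04: read 04 00 as little → 0x0004
  opcode bits[15:12]=0x0: bne/J
  imm@[11:0]=0x4 ⇒ 4
  target = base 0xada4 + off 0x04 + 2 + imm 4 = 0xadae

0xadae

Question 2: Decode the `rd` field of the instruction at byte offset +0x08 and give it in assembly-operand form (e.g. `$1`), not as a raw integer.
$1

+0x08: 00 b7 ⇒ word 0xb700 (little)
  top 4b → 0xb → sll [RR]
  rd: (w>>10)&0x3=0x1 → $1
  rs: (w>>8)&0x3=0x3 → $3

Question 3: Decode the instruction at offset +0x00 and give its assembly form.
pop $2

@+00  little-endian(00 e8) = 0xe800
  op=0xe800>>12=0xe ⇒ pop (R)
  [11:10] rd=2 = $2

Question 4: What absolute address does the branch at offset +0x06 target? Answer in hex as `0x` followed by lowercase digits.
0xadb0

[06] 04 10 → 0x1004
  opcode bits[15:12]=0x1: call/J
  imm@[11:0]=0x4 ⇒ 4
  target = base 0xada4 + off 0x06 + 2 + imm 4 = 0xadb0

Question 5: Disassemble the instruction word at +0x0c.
ldi $1, 832

off 0x0c: read 40 f7 as little → 0xf740
  top 4b → 0xf → ldi [RI]
  rd@[11:10]=0x1 ⇒ $1
  imm@[9:0]=0x340 ⇒ 832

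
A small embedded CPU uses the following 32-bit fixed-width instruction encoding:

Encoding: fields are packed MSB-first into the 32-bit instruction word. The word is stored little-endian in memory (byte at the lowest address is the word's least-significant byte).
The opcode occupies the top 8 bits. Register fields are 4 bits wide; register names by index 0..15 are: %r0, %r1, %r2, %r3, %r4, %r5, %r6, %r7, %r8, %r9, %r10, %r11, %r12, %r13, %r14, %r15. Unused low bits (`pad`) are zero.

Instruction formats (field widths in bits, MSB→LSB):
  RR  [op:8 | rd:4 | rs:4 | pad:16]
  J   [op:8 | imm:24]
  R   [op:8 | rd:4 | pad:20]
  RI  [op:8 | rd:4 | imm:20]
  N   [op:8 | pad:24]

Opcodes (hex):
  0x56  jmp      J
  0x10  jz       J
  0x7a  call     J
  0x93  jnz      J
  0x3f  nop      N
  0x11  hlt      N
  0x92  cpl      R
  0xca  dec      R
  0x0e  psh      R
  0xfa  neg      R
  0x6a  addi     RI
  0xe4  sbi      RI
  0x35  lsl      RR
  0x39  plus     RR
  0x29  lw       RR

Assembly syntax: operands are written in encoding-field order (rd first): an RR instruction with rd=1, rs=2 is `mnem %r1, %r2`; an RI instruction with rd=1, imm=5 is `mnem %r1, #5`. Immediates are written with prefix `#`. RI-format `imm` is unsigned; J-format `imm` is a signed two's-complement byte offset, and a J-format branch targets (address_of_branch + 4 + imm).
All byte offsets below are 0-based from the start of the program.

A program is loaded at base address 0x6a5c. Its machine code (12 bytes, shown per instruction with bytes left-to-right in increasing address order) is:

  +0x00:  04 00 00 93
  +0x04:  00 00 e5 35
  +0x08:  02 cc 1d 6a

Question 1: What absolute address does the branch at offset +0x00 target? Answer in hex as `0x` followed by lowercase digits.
+0x00: 04 00 00 93 ⇒ word 0x93000004 (little)
  op=0x93000004>>24=0x93 ⇒ jnz (J)
  [23:0] imm=4 = #4
  target = base 0x6a5c + off 0x00 + 4 + imm 4 = 0x6a64

0x6a64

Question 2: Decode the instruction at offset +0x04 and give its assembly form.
@+04  little-endian(00 00 e5 35) = 0x35e50000
  op=0x35e50000>>24=0x35 ⇒ lsl (RR)
  rd: (w>>20)&0xf=0xe → %r14
  rs: (w>>16)&0xf=0x5 → %r5

lsl %r14, %r5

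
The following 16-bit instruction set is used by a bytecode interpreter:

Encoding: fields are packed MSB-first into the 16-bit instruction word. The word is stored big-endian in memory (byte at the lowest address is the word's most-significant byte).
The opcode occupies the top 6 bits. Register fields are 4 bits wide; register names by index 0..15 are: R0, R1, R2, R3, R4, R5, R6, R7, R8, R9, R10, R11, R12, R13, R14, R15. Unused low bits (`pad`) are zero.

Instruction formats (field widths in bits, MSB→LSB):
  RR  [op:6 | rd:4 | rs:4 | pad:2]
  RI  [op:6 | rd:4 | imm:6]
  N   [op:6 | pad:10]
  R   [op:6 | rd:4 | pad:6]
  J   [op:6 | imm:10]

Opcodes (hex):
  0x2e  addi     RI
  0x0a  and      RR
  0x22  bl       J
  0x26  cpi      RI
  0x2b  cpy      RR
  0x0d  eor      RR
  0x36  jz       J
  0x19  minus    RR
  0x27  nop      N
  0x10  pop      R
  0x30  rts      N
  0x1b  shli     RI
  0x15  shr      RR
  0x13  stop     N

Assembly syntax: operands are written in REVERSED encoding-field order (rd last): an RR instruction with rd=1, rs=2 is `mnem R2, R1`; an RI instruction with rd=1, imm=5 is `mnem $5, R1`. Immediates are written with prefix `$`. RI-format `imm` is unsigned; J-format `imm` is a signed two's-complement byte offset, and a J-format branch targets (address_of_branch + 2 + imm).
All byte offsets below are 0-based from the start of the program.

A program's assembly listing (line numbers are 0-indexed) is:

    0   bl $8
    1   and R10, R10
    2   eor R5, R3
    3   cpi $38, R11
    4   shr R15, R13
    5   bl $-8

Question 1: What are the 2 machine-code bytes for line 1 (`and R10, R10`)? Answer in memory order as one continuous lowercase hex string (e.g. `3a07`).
2aa8

1. and fields op=0xa:6|rd=10:4|rs=10:4|pad=0:2 → word 2aa8h → 2a a8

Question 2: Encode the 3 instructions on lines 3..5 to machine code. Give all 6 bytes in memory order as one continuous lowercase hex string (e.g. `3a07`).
9ae6577c8bf8

line 3 (cpi): pack op=0x26:6|rd=11:4|imm=38:6 = 0x9ae6; big→ 9a e6
line 4 (shr): pack op=0x15:6|rd=13:4|rs=15:4|pad=0:2 = 0x577c; big→ 57 7c
line 5 (bl): pack op=0x22:6|imm=-8:10 = 0x8bf8; big→ 8b f8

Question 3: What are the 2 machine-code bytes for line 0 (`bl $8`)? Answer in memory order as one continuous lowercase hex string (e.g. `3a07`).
8808

line 0 (bl): pack op=0x22:6|imm=8:10 = 0x8808; big→ 88 08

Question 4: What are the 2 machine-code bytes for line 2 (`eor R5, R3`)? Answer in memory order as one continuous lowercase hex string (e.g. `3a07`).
line 2 (eor): pack op=0xd:6|rd=3:4|rs=5:4|pad=0:2 = 0x34d4; big→ 34 d4

34d4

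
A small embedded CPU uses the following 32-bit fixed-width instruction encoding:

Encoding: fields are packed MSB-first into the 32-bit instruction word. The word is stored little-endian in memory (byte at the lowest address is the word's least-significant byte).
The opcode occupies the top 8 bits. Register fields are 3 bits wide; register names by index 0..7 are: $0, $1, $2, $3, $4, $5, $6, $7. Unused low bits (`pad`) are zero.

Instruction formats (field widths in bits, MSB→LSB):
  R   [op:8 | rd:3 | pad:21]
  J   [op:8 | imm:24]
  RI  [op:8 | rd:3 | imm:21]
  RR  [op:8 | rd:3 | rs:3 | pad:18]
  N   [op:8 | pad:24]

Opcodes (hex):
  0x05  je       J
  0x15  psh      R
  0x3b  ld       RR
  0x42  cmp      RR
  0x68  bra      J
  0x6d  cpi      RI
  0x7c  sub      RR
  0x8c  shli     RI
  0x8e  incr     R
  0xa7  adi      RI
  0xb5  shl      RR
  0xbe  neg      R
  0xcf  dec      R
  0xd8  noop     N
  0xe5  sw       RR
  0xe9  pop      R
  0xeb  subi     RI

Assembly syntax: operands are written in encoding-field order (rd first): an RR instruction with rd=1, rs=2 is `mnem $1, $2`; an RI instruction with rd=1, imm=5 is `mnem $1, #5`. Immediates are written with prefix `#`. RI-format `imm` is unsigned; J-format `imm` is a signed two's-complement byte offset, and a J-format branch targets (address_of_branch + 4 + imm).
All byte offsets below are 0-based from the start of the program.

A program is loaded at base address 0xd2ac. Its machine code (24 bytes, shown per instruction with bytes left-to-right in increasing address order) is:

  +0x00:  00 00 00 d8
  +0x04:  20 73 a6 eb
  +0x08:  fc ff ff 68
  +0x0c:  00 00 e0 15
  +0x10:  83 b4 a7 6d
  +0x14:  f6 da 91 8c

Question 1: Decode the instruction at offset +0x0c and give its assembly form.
psh $7

[0c] 00 00 e0 15 → 0x15e00000
  top 8b → 0x15 → psh [R]
  rd@[23:21]=0x7 ⇒ $7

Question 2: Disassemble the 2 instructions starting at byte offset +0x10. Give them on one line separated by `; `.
@+10  little-endian(83 b4 a7 6d) = 0x6da7b483
  top 8b → 0x6d → cpi [RI]
  rd@[23:21]=0x5 ⇒ $5
  imm@[20:0]=0x7b483 ⇒ #504963
@+14  little-endian(f6 da 91 8c) = 0x8c91daf6
  top 8b → 0x8c → shli [RI]
  rd@[23:21]=0x4 ⇒ $4
  imm@[20:0]=0x11daf6 ⇒ #1170166

cpi $5, #504963; shli $4, #1170166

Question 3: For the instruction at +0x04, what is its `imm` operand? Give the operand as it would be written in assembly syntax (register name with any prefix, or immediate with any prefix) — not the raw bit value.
#422688

off 0x04: read 20 73 a6 eb as little → 0xeba67320
  op=0xeba67320>>24=0xeb ⇒ subi (RI)
  rd@[23:21]=0x5 ⇒ $5
  imm@[20:0]=0x67320 ⇒ #422688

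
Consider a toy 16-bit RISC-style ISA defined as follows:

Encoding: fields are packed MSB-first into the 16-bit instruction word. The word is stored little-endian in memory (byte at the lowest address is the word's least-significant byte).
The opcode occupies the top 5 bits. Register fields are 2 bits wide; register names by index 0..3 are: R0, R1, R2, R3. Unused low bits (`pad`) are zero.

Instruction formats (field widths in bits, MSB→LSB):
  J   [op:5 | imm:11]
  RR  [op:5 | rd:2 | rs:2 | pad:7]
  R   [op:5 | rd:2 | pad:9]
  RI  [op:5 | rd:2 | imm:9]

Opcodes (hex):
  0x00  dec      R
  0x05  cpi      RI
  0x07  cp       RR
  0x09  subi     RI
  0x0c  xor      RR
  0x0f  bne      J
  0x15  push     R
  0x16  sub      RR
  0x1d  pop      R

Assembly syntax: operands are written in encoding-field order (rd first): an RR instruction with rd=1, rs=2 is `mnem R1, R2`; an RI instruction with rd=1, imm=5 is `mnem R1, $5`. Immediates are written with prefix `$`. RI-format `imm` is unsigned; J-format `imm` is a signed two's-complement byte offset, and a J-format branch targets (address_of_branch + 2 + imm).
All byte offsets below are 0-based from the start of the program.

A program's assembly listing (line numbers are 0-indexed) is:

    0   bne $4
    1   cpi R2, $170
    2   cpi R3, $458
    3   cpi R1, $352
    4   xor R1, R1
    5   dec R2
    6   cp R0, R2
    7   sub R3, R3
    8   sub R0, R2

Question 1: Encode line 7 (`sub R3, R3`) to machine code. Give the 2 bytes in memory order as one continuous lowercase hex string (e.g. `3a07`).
80b7

7. sub fields op=0x16:5|rd=3:2|rs=3:2|pad=0:7 → word b780h → 80 b7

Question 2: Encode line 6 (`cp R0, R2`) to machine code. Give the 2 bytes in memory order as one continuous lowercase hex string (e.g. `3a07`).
0039

6. cp fields op=0x7:5|rd=0:2|rs=2:2|pad=0:7 → word 3900h → 00 39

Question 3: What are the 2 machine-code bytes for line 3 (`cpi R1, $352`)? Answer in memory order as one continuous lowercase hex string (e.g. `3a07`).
602b

line 3 (cpi): pack op=0x5:5|rd=1:2|imm=352:9 = 0x2b60; little→ 60 2b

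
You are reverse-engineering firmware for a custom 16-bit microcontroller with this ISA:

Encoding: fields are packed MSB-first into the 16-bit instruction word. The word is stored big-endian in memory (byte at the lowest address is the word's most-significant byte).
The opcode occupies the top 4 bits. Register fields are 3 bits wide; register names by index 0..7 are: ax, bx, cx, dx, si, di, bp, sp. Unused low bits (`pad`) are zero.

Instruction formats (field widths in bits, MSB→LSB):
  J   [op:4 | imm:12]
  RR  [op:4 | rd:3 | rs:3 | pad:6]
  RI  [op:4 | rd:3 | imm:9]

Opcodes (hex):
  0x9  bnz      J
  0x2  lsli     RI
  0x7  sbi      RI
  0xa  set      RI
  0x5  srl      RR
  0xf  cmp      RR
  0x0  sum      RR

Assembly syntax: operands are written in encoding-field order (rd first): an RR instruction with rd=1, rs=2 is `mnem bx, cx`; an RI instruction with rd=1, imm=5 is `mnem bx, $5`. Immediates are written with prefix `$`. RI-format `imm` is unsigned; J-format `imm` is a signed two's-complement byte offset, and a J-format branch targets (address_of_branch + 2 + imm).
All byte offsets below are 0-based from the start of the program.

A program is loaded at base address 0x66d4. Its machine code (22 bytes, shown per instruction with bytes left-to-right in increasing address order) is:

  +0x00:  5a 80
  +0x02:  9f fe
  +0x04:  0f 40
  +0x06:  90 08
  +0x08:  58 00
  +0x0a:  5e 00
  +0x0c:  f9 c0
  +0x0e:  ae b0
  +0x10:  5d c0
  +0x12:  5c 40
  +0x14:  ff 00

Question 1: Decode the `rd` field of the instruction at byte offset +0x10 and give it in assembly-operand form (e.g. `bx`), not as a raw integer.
[10] 5d c0 → 0x5dc0
  top 4b → 0x5 → srl [RR]
  [11:9] rd=6 = bp
  [8:6] rs=7 = sp

bp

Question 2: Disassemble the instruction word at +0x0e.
off 0x0e: read ae b0 as big → 0xaeb0
  opcode bits[15:12]=0xa: set/RI
  rd@[11:9]=0x7 ⇒ sp
  imm@[8:0]=0xb0 ⇒ $176

set sp, $176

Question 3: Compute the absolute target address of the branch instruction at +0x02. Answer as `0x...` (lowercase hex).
0x66d6

off 0x02: read 9f fe as big → 0x9ffe
  opcode bits[15:12]=0x9: bnz/J
  imm@[11:0]=0xffe (s12→-2) ⇒ $-2
  target = base 0x66d4 + off 0x02 + 2 + imm -2 = 0x66d6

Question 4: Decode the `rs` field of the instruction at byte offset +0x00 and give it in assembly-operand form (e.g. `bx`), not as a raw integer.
cx

@+00  big-endian(5a 80) = 0x5a80
  op=0x5a80>>12=0x5 ⇒ srl (RR)
  rd: (w>>9)&0x7=0x5 → di
  rs: (w>>6)&0x7=0x2 → cx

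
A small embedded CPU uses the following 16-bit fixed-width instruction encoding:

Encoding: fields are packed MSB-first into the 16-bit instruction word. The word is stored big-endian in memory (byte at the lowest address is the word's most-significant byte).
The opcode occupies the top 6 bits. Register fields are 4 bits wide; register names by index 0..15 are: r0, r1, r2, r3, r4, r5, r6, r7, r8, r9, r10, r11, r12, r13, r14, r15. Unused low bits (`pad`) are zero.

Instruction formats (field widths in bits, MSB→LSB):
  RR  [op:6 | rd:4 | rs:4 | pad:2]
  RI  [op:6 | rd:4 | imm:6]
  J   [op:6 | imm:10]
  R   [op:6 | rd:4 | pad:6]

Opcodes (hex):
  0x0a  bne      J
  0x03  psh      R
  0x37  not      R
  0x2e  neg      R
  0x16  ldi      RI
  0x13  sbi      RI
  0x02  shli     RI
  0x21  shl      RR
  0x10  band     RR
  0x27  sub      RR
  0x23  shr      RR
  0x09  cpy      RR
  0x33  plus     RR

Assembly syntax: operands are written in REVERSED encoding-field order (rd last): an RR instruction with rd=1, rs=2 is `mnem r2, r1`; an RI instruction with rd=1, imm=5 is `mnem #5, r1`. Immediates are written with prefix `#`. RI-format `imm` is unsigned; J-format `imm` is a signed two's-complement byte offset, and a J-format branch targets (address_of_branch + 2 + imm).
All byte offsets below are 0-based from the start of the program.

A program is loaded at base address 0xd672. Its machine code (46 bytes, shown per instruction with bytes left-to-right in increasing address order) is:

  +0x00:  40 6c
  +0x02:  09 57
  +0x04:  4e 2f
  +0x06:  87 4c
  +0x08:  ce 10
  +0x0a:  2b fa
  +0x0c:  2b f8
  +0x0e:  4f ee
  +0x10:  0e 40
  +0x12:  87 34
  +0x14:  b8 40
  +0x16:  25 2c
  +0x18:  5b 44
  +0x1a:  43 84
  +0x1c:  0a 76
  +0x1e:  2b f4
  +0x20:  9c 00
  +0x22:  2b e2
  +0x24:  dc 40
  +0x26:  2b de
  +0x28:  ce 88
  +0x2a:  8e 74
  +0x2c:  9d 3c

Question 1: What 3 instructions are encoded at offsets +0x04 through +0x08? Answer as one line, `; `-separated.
+0x04: 4e 2f ⇒ word 0x4e2f (big)
  opcode bits[15:10]=0x13: sbi/RI
  [9:6] rd=8 = r8
  [5:0] imm=47 = #47
+0x06: 87 4c ⇒ word 0x874c (big)
  opcode bits[15:10]=0x21: shl/RR
  [9:6] rd=13 = r13
  [5:2] rs=3 = r3
+0x08: ce 10 ⇒ word 0xce10 (big)
  opcode bits[15:10]=0x33: plus/RR
  [9:6] rd=8 = r8
  [5:2] rs=4 = r4

sbi #47, r8; shl r3, r13; plus r4, r8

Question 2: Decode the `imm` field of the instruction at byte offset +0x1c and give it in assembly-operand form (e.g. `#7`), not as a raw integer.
#54

off 0x1c: read 0a 76 as big → 0x0a76
  op=0x0a76>>10=0x2 ⇒ shli (RI)
  rd: (w>>6)&0xf=0x9 → r9
  imm: (w>>0)&0x3f=0x36 → #54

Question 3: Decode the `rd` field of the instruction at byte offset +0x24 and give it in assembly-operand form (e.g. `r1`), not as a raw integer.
+0x24: dc 40 ⇒ word 0xdc40 (big)
  op=0xdc40>>10=0x37 ⇒ not (R)
  rd@[9:6]=0x1 ⇒ r1

r1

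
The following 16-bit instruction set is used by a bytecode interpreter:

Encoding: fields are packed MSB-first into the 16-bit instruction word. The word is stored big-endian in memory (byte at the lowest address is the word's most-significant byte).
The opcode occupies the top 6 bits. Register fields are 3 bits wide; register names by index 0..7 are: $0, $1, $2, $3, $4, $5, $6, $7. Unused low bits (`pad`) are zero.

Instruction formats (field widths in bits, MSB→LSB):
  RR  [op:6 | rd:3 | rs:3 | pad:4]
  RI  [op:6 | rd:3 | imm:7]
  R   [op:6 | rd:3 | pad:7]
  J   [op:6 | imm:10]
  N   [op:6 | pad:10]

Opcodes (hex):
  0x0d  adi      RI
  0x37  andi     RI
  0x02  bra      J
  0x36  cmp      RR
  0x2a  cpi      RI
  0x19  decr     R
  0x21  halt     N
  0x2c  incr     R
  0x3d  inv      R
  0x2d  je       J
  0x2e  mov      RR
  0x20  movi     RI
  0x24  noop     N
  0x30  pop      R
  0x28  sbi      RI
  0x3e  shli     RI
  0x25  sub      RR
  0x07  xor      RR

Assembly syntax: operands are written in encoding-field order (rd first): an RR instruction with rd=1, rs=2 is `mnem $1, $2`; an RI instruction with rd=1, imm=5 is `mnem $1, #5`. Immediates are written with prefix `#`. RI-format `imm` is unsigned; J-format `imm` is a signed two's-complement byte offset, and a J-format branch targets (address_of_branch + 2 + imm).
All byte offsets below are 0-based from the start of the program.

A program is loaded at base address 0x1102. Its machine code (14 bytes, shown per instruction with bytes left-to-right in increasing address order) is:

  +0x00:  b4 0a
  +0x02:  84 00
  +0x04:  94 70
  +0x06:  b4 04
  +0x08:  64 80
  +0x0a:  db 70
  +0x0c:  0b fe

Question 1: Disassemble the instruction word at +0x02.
halt

[02] 84 00 → 0x8400
  top 6b → 0x21 → halt [N]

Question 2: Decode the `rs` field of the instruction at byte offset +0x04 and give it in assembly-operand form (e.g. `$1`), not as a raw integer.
[04] 94 70 → 0x9470
  op=0x9470>>10=0x25 ⇒ sub (RR)
  [9:7] rd=0 = $0
  [6:4] rs=7 = $7

$7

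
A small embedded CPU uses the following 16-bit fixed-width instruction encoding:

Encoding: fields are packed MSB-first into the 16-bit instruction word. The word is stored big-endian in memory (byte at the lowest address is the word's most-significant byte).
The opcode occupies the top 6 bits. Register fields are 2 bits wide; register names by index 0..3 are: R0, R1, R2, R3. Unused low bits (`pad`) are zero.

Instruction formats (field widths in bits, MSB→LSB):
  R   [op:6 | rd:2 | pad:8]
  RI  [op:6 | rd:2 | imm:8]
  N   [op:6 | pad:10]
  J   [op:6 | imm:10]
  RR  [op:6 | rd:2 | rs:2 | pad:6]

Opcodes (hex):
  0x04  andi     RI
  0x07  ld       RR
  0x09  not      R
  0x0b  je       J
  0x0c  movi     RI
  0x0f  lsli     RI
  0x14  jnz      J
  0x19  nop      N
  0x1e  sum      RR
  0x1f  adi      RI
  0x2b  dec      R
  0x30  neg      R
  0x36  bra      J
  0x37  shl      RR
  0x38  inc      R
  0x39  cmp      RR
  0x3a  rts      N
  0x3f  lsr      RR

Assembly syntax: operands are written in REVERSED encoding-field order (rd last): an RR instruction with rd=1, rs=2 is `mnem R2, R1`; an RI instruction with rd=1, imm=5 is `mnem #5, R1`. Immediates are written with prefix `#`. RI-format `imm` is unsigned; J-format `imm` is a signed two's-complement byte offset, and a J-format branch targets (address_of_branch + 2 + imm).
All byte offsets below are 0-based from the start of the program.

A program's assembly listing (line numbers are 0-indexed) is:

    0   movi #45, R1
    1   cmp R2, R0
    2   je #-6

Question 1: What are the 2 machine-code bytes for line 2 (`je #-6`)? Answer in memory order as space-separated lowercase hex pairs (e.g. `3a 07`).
line 2 (je): pack op=0xb:6|imm=-6:10 = 0x2ffa; big→ 2f fa

2f fa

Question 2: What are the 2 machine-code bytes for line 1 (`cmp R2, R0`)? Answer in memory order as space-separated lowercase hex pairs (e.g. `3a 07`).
e4 80

L1: cmp op=0x39:6|rd=0:2|rs=2:2|pad=0:6 ⇒ 0xe480 ⇒ big e4 80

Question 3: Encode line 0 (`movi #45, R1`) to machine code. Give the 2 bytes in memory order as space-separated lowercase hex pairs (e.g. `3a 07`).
L0: movi op=0xc:6|rd=1:2|imm=45:8 ⇒ 0x312d ⇒ big 31 2d

31 2d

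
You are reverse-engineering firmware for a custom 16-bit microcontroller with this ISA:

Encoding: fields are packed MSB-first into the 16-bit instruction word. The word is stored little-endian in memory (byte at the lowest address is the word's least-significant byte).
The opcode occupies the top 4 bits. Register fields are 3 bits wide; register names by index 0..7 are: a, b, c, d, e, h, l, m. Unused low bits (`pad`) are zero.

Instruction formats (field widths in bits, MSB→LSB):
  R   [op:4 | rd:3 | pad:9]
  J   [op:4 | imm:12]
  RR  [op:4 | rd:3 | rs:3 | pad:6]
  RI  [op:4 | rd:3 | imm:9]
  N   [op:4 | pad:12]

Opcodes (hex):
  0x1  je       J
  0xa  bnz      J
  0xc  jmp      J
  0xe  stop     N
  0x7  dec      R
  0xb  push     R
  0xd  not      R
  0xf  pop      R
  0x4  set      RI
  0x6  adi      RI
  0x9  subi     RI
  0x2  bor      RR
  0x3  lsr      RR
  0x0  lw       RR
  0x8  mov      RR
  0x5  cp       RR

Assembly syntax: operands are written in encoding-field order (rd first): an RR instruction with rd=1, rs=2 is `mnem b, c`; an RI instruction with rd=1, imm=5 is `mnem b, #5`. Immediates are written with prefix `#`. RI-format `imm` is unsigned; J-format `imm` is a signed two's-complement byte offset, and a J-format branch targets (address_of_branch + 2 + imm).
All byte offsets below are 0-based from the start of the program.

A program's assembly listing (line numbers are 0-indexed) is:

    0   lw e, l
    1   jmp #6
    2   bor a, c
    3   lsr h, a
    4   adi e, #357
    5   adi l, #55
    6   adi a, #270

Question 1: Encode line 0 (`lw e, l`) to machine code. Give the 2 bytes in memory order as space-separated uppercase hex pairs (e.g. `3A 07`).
L0: lw op=0x0:4|rd=4:3|rs=6:3|pad=0:6 ⇒ 0x0980 ⇒ little 80 09

80 09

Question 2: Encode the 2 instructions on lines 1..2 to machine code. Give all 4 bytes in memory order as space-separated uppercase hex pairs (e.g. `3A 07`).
06 C0 80 20

line 1 (jmp): pack op=0xc:4|imm=6:12 = 0xc006; little→ 06 c0
line 2 (bor): pack op=0x2:4|rd=0:3|rs=2:3|pad=0:6 = 0x2080; little→ 80 20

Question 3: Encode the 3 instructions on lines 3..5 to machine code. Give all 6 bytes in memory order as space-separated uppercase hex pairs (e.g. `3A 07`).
3. lsr fields op=0x3:4|rd=5:3|rs=0:3|pad=0:6 → word 3a00h → 00 3a
4. adi fields op=0x6:4|rd=4:3|imm=357:9 → word 6965h → 65 69
5. adi fields op=0x6:4|rd=6:3|imm=55:9 → word 6c37h → 37 6c

00 3A 65 69 37 6C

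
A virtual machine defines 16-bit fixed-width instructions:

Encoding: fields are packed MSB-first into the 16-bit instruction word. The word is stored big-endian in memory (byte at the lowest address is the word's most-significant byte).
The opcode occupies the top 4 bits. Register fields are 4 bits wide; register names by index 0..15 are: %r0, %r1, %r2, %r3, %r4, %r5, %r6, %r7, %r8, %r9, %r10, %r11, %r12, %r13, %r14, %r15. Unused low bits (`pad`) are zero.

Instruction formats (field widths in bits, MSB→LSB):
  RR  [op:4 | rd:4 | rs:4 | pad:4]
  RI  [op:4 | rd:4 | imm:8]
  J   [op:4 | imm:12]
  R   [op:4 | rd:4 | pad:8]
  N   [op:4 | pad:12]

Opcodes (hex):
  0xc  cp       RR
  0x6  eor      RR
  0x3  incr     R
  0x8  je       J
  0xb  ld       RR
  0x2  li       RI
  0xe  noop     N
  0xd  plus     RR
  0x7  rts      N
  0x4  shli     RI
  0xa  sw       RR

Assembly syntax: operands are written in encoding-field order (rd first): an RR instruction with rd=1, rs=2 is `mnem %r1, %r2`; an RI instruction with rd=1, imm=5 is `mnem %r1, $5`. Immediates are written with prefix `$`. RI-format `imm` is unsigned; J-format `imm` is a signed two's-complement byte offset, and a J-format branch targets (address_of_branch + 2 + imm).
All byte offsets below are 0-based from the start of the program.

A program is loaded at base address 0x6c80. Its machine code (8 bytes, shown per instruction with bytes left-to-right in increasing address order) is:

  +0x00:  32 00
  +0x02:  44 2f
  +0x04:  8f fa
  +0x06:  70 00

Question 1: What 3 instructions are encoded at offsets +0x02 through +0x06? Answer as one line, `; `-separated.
shli %r4, $47; je $-6; rts

off 0x02: read 44 2f as big → 0x442f
  op=0x442f>>12=0x4 ⇒ shli (RI)
  rd@[11:8]=0x4 ⇒ %r4
  imm@[7:0]=0x2f ⇒ $47
off 0x04: read 8f fa as big → 0x8ffa
  op=0x8ffa>>12=0x8 ⇒ je (J)
  imm@[11:0]=0xffa (s12→-6) ⇒ $-6
off 0x06: read 70 00 as big → 0x7000
  op=0x7000>>12=0x7 ⇒ rts (N)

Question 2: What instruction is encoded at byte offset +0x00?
incr %r2

+0x00: 32 00 ⇒ word 0x3200 (big)
  opcode bits[15:12]=0x3: incr/R
  rd: (w>>8)&0xf=0x2 → %r2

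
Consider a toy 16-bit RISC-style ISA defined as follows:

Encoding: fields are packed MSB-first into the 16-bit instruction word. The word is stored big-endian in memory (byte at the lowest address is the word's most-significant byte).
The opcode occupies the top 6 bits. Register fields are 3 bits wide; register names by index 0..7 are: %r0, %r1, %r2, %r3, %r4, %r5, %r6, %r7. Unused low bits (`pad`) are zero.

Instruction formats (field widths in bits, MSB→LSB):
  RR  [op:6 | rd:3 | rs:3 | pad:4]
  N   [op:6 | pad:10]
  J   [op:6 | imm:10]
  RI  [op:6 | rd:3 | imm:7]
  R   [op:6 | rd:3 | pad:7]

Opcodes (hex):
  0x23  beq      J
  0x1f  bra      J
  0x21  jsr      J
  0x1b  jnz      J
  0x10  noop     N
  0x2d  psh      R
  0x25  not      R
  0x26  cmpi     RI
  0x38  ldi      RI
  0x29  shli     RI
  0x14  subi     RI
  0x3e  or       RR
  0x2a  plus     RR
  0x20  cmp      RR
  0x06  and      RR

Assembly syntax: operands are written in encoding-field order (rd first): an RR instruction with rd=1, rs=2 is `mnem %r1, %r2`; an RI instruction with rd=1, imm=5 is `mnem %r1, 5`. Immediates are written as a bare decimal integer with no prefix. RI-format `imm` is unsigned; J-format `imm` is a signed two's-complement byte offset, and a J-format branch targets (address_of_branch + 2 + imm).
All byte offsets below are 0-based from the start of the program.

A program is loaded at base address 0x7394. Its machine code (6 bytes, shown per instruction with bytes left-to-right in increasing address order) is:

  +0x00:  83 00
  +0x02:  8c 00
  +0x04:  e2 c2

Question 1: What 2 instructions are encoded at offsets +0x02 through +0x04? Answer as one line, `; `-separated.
beq 0; ldi %r5, 66

+0x02: 8c 00 ⇒ word 0x8c00 (big)
  op=0x8c00>>10=0x23 ⇒ beq (J)
  [9:0] imm=0 = 0
+0x04: e2 c2 ⇒ word 0xe2c2 (big)
  op=0xe2c2>>10=0x38 ⇒ ldi (RI)
  [9:7] rd=5 = %r5
  [6:0] imm=66 = 66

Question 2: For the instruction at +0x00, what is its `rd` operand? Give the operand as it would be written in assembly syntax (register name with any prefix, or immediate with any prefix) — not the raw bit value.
@+00  big-endian(83 00) = 0x8300
  op=0x8300>>10=0x20 ⇒ cmp (RR)
  rd: (w>>7)&0x7=0x6 → %r6
  rs: (w>>4)&0x7=0x0 → %r0

%r6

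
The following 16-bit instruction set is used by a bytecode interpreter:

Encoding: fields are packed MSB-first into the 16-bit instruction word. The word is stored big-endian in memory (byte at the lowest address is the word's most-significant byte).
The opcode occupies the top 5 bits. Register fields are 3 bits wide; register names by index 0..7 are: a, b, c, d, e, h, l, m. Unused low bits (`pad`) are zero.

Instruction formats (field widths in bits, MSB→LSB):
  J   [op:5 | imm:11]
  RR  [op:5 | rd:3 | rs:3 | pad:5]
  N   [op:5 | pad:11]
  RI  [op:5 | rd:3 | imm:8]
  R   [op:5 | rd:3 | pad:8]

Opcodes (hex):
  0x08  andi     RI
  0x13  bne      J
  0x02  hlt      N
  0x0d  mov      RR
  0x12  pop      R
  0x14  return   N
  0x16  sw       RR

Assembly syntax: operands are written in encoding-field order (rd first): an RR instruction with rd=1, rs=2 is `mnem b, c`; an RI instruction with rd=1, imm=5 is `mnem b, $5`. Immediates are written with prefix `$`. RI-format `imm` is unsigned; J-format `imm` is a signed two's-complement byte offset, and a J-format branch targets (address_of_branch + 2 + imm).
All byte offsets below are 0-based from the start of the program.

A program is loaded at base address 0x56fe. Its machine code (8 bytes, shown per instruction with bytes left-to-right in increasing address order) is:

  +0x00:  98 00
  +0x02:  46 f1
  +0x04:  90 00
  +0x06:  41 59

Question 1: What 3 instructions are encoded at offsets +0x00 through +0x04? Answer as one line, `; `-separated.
bne $0; andi l, $241; pop a

off 0x00: read 98 00 as big → 0x9800
  opcode bits[15:11]=0x13: bne/J
  [10:0] imm=0 = $0
off 0x02: read 46 f1 as big → 0x46f1
  opcode bits[15:11]=0x8: andi/RI
  [10:8] rd=6 = l
  [7:0] imm=241 = $241
off 0x04: read 90 00 as big → 0x9000
  opcode bits[15:11]=0x12: pop/R
  [10:8] rd=0 = a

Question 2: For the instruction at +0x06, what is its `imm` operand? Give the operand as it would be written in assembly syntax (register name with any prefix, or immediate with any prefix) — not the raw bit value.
off 0x06: read 41 59 as big → 0x4159
  top 5b → 0x8 → andi [RI]
  rd: (w>>8)&0x7=0x1 → b
  imm: (w>>0)&0xff=0x59 → $89

$89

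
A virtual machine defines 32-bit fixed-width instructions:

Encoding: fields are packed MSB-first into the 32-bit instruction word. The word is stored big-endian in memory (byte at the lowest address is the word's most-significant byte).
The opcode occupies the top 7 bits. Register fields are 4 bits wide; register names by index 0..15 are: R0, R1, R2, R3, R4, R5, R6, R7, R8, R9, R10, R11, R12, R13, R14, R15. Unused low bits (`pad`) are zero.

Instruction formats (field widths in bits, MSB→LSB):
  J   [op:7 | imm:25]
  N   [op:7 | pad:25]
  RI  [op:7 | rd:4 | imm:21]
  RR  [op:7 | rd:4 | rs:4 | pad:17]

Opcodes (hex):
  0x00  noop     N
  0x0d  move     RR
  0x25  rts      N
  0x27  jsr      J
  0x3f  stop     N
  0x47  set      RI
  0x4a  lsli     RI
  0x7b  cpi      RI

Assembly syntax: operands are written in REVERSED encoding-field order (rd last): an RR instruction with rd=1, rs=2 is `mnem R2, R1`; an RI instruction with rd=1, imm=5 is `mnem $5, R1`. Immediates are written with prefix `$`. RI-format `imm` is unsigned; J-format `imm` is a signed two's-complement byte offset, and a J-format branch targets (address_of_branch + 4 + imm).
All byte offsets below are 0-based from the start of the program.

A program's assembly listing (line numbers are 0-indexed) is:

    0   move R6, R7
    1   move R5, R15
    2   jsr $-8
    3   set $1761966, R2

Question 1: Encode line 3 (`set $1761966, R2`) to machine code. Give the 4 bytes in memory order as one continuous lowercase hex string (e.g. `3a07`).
8e5ae2ae

L3: set op=0x47:7|rd=2:4|imm=1761966:21 ⇒ 0x8e5ae2ae ⇒ big 8e 5a e2 ae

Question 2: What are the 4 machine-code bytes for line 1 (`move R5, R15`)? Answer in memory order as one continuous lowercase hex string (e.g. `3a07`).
L1: move op=0xd:7|rd=15:4|rs=5:4|pad=0:17 ⇒ 0x1bea0000 ⇒ big 1b ea 00 00

1bea0000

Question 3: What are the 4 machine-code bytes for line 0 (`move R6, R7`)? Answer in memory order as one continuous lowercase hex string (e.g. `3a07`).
1aec0000

line 0 (move): pack op=0xd:7|rd=7:4|rs=6:4|pad=0:17 = 0x1aec0000; big→ 1a ec 00 00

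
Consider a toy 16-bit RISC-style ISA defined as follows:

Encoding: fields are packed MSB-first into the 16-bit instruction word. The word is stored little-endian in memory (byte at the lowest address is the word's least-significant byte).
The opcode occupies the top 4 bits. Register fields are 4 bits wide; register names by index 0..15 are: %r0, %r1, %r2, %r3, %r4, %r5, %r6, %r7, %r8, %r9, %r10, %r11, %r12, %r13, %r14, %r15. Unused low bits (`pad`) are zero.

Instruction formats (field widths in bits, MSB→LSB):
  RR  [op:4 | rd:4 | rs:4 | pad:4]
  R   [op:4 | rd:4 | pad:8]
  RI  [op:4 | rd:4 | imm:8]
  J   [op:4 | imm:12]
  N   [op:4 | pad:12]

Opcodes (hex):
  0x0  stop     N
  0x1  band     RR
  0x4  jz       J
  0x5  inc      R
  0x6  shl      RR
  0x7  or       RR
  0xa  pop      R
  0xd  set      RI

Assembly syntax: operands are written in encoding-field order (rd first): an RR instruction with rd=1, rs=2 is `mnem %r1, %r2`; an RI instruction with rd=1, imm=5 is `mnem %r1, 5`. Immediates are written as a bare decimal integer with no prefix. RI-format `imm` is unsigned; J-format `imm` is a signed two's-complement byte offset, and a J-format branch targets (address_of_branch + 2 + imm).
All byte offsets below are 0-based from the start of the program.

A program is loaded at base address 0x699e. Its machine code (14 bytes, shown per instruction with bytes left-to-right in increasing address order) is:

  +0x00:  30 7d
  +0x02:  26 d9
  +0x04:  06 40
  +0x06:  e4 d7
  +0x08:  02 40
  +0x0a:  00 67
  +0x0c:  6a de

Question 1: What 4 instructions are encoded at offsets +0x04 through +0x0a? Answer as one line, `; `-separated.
jz 6; set %r7, 228; jz 2; shl %r7, %r0

+0x04: 06 40 ⇒ word 0x4006 (little)
  op=0x4006>>12=0x4 ⇒ jz (J)
  imm@[11:0]=0x6 ⇒ 6
+0x06: e4 d7 ⇒ word 0xd7e4 (little)
  op=0xd7e4>>12=0xd ⇒ set (RI)
  rd@[11:8]=0x7 ⇒ %r7
  imm@[7:0]=0xe4 ⇒ 228
+0x08: 02 40 ⇒ word 0x4002 (little)
  op=0x4002>>12=0x4 ⇒ jz (J)
  imm@[11:0]=0x2 ⇒ 2
+0x0a: 00 67 ⇒ word 0x6700 (little)
  op=0x6700>>12=0x6 ⇒ shl (RR)
  rd@[11:8]=0x7 ⇒ %r7
  rs@[7:4]=0x0 ⇒ %r0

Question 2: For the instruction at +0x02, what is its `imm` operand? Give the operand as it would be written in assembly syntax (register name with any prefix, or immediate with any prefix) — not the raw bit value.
+0x02: 26 d9 ⇒ word 0xd926 (little)
  top 4b → 0xd → set [RI]
  [11:8] rd=9 = %r9
  [7:0] imm=38 = 38

38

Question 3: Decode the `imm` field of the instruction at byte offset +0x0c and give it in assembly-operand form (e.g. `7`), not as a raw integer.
106

off 0x0c: read 6a de as little → 0xde6a
  op=0xde6a>>12=0xd ⇒ set (RI)
  rd: (w>>8)&0xf=0xe → %r14
  imm: (w>>0)&0xff=0x6a → 106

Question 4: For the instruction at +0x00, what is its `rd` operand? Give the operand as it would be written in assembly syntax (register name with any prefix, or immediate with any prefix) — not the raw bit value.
%r13

off 0x00: read 30 7d as little → 0x7d30
  opcode bits[15:12]=0x7: or/RR
  rd: (w>>8)&0xf=0xd → %r13
  rs: (w>>4)&0xf=0x3 → %r3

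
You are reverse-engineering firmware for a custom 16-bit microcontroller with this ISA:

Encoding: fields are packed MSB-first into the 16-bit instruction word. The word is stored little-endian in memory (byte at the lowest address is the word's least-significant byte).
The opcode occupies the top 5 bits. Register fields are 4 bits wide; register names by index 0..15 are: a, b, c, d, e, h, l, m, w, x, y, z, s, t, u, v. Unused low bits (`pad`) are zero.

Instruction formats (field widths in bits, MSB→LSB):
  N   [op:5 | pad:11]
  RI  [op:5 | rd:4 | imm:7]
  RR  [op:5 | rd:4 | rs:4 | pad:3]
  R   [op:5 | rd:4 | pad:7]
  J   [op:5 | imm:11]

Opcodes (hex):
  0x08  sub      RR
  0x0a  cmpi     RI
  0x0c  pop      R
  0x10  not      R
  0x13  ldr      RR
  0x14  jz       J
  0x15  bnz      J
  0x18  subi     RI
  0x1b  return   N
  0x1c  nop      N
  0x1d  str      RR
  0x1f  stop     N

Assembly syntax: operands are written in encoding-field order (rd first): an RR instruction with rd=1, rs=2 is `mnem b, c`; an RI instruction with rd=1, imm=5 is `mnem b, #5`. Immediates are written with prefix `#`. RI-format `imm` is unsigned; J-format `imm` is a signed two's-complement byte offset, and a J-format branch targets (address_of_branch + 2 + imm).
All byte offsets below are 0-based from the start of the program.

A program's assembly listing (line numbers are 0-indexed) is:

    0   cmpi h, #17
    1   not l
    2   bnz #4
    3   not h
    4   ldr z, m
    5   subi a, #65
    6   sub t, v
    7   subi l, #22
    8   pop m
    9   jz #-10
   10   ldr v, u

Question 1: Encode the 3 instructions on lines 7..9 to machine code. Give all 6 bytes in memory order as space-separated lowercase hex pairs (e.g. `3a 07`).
16 c3 80 63 f6 a7

L7: subi op=0x18:5|rd=6:4|imm=22:7 ⇒ 0xc316 ⇒ little 16 c3
L8: pop op=0xc:5|rd=7:4|pad=0:7 ⇒ 0x6380 ⇒ little 80 63
L9: jz op=0x14:5|imm=-10:11 ⇒ 0xa7f6 ⇒ little f6 a7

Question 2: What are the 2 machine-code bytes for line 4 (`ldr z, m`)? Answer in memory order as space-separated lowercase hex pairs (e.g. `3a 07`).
4. ldr fields op=0x13:5|rd=11:4|rs=7:4|pad=0:3 → word 9db8h → b8 9d

b8 9d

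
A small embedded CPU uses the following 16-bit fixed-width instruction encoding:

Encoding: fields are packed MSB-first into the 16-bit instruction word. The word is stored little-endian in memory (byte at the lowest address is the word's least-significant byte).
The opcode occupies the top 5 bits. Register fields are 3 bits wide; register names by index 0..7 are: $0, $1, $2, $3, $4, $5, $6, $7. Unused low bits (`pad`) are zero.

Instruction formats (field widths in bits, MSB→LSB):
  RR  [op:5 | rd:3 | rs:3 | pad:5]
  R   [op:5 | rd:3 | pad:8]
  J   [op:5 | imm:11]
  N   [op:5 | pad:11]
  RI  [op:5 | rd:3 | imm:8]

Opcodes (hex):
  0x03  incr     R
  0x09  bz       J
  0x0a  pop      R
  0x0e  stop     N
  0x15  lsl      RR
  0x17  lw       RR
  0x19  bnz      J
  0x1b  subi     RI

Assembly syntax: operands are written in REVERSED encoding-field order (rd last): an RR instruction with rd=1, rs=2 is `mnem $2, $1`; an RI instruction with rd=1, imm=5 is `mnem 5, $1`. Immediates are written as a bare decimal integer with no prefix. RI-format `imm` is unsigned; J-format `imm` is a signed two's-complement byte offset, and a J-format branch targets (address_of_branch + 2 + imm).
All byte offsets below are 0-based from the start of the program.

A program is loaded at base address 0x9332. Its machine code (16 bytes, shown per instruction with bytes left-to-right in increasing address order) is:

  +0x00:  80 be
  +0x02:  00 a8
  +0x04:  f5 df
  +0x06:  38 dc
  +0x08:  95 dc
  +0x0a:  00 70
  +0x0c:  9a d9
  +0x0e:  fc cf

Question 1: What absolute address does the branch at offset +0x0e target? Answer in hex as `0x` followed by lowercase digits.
off 0x0e: read fc cf as little → 0xcffc
  top 5b → 0x19 → bnz [J]
  [10:0] imm=2044 (s11→-4) = -4
  target = base 0x9332 + off 0x0e + 2 + imm -4 = 0x933e

0x933e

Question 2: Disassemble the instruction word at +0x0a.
stop

off 0x0a: read 00 70 as little → 0x7000
  op=0x7000>>11=0xe ⇒ stop (N)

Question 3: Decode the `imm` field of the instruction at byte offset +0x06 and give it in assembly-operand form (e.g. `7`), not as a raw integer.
56

off 0x06: read 38 dc as little → 0xdc38
  opcode bits[15:11]=0x1b: subi/RI
  [10:8] rd=4 = $4
  [7:0] imm=56 = 56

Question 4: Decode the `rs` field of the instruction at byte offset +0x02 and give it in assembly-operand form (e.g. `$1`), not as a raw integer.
@+02  little-endian(00 a8) = 0xa800
  top 5b → 0x15 → lsl [RR]
  rd: (w>>8)&0x7=0x0 → $0
  rs: (w>>5)&0x7=0x0 → $0

$0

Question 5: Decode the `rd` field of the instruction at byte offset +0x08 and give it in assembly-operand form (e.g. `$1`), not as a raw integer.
off 0x08: read 95 dc as little → 0xdc95
  top 5b → 0x1b → subi [RI]
  rd: (w>>8)&0x7=0x4 → $4
  imm: (w>>0)&0xff=0x95 → 149

$4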